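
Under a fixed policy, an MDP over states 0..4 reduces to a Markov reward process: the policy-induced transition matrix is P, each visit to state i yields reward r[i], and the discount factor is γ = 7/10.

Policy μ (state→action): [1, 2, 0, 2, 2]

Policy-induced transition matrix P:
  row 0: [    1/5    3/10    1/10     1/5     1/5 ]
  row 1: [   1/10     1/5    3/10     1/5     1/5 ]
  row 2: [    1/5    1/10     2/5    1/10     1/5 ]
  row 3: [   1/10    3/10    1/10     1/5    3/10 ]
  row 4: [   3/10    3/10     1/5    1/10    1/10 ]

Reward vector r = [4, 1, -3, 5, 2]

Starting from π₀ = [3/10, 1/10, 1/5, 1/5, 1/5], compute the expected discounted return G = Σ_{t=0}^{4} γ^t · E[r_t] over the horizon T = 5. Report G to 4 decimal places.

G = 4.7684

t=0: π = [0.3000, 0.1000, 0.2000, 0.2000, 0.2000], E[r] = 2.1000, γ^t·E[r] = 2.100000, running G = 2.100000
t=1: π = [0.1900, 0.2500, 0.2000, 0.1600, 0.2000], E[r] = 1.6100, γ^t·E[r] = 1.127000, running G = 3.227000
t=2: π = [0.1790, 0.2350, 0.2300, 0.1600, 0.1960], E[r] = 1.4530, γ^t·E[r] = 0.711970, running G = 3.938970
t=3: π = [0.1801, 0.2305, 0.2356, 0.1574, 0.1964], E[r] = 1.4239, γ^t·E[r] = 0.488398, running G = 4.427368
t=4: π = [0.1809, 0.2298, 0.2364, 0.1568, 0.1961], E[r] = 1.4202, γ^t·E[r] = 0.340983, running G = 4.768351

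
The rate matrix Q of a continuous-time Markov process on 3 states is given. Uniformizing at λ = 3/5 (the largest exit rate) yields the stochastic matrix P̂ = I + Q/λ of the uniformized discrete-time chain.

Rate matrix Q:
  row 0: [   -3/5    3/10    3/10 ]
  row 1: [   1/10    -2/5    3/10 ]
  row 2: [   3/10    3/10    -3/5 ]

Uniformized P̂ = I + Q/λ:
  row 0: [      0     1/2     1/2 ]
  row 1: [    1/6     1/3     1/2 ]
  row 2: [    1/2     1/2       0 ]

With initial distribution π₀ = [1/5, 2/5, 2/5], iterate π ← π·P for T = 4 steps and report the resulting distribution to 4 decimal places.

π = [0.2340, 0.4285, 0.3375]

t=0: π = [0.2000, 0.4000, 0.4000]
t=1: π = [0.2667, 0.4333, 0.3000]
t=2: π = [0.2222, 0.4278, 0.3500]
t=3: π = [0.2463, 0.4287, 0.3250]
t=4: π = [0.2340, 0.4285, 0.3375]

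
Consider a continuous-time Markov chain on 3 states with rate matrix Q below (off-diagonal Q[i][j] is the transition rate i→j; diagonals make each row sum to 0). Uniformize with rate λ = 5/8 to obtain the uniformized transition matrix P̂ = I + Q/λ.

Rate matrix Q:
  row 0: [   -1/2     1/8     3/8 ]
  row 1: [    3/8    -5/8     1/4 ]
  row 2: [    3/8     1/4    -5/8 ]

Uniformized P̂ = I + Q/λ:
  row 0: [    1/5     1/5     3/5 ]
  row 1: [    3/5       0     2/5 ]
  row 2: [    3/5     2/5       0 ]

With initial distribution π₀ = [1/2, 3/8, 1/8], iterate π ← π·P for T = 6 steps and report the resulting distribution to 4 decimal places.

π = [0.4289, 0.2260, 0.3452]

t=0: π = [0.5000, 0.3750, 0.1250]
t=1: π = [0.4000, 0.1500, 0.4500]
t=2: π = [0.4400, 0.2600, 0.3000]
t=3: π = [0.4240, 0.2080, 0.3680]
t=4: π = [0.4304, 0.2320, 0.3376]
t=5: π = [0.4278, 0.2211, 0.3510]
t=6: π = [0.4289, 0.2260, 0.3452]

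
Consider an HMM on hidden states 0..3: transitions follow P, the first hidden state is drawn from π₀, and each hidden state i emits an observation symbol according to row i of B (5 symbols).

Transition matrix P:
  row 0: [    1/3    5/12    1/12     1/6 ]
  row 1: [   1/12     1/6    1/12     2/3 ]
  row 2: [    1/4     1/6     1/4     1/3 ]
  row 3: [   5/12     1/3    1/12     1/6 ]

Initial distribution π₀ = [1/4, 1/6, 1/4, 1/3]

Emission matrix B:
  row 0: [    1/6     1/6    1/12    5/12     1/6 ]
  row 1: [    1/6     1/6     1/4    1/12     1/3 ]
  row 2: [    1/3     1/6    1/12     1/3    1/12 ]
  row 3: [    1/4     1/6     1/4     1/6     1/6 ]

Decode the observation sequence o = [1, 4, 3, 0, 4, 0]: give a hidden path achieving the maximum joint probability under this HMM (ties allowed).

t=0: δ = [4.167e-02, 2.778e-02, 4.167e-02, 5.556e-02]  (obs o_0=1)
t=1: δ = [3.858e-03, 6.173e-03, 8.681e-04, 3.086e-03]  ψ = [3, 3, 2, 1]  (obs o_1=4)
t=2: δ = [5.358e-04, 1.340e-04, 1.715e-04, 6.859e-04]  ψ = [0, 0, 1, 1]  (obs o_2=3)
t=3: δ = [4.763e-05, 3.810e-05, 1.905e-05, 2.858e-05]  ψ = [3, 3, 3, 3]  (obs o_3=0)
t=4: δ = [2.646e-06, 6.615e-06, 3.969e-07, 4.234e-06]  ψ = [0, 0, 2, 1]  (obs o_4=4)
t=5: δ = [2.940e-07, 2.352e-07, 1.838e-07, 1.103e-06]  ψ = [3, 3, 1, 1]  (obs o_5=0)
backtrack: best end state = 3; path = [3, 1, 3, 0, 1, 3]

path = [3, 1, 3, 0, 1, 3]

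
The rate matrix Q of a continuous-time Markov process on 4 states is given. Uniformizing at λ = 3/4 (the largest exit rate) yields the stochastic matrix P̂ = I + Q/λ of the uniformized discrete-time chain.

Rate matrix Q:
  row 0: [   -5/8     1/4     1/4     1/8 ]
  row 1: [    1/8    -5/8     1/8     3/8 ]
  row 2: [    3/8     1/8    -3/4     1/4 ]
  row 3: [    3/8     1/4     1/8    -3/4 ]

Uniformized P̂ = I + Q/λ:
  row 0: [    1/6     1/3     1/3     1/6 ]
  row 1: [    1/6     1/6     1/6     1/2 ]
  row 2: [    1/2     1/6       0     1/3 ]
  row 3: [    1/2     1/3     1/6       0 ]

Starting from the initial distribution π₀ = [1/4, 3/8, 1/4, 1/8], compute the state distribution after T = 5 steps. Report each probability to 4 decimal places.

t=0: π = [0.2500, 0.3750, 0.2500, 0.1250]
t=1: π = [0.2917, 0.2292, 0.1667, 0.3125]
t=2: π = [0.3264, 0.2674, 0.1875, 0.2188]
t=3: π = [0.3021, 0.2575, 0.1898, 0.2506]
t=4: π = [0.3135, 0.2588, 0.1854, 0.2424]
t=5: π = [0.3093, 0.2593, 0.1880, 0.2434]

π = [0.3093, 0.2593, 0.1880, 0.2434]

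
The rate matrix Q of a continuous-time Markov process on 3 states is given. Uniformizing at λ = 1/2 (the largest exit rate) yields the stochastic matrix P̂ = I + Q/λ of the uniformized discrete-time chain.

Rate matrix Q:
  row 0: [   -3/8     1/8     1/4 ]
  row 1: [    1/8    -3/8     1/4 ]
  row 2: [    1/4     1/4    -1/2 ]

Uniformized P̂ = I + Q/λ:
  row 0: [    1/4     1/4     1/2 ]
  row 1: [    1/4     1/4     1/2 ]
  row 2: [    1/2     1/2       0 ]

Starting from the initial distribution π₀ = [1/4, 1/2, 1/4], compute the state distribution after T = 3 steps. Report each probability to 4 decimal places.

t=0: π = [0.2500, 0.5000, 0.2500]
t=1: π = [0.3125, 0.3125, 0.3750]
t=2: π = [0.3438, 0.3438, 0.3125]
t=3: π = [0.3281, 0.3281, 0.3438]

π = [0.3281, 0.3281, 0.3438]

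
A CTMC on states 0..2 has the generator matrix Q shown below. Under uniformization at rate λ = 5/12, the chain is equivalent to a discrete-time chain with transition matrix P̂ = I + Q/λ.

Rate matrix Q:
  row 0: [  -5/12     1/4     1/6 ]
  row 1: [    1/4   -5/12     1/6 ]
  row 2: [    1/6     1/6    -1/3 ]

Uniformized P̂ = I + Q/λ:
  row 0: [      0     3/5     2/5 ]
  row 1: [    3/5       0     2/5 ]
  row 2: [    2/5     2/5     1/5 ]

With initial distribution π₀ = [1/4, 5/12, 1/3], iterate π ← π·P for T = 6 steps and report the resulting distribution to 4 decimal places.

π = [0.3294, 0.3372, 0.3333]

t=0: π = [0.2500, 0.4167, 0.3333]
t=1: π = [0.3833, 0.2833, 0.3333]
t=2: π = [0.3033, 0.3633, 0.3333]
t=3: π = [0.3513, 0.3153, 0.3333]
t=4: π = [0.3225, 0.3441, 0.3333]
t=5: π = [0.3398, 0.3269, 0.3333]
t=6: π = [0.3294, 0.3372, 0.3333]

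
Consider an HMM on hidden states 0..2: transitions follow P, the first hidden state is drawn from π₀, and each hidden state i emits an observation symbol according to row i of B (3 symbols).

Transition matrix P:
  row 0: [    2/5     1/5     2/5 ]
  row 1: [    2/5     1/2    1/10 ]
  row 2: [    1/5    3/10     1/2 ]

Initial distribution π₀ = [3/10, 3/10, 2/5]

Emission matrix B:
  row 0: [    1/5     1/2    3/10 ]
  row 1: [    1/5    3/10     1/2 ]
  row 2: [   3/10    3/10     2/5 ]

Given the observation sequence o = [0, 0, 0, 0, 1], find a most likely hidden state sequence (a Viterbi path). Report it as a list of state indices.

t=0: δ = [6.000e-02, 6.000e-02, 1.200e-01]  (obs o_0=0)
t=1: δ = [4.800e-03, 7.200e-03, 1.800e-02]  ψ = [0, 2, 2]  (obs o_1=0)
t=2: δ = [7.200e-04, 1.080e-03, 2.700e-03]  ψ = [2, 2, 2]  (obs o_2=0)
t=3: δ = [1.080e-04, 1.620e-04, 4.050e-04]  ψ = [2, 2, 2]  (obs o_3=0)
t=4: δ = [4.050e-05, 3.645e-05, 6.075e-05]  ψ = [2, 2, 2]  (obs o_4=1)
backtrack: best end state = 2; path = [2, 2, 2, 2, 2]

path = [2, 2, 2, 2, 2]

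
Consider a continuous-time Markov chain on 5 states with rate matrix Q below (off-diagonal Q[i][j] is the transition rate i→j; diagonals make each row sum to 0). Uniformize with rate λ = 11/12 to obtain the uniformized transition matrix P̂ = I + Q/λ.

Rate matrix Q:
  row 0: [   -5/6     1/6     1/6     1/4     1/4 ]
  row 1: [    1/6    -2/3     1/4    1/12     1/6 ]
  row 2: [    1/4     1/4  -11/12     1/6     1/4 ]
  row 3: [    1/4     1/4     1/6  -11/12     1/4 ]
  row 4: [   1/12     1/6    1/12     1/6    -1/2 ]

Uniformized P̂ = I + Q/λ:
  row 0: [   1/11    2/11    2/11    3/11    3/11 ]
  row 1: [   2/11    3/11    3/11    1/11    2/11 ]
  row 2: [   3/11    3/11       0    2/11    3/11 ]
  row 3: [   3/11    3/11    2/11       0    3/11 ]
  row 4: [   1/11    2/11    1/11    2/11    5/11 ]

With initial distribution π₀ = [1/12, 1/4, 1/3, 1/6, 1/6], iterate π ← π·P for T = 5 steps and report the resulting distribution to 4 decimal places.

t=0: π = [0.0833, 0.2500, 0.3333, 0.1667, 0.1667]
t=1: π = [0.2045, 0.2500, 0.1288, 0.1364, 0.2803]
t=2: π = [0.1618, 0.2287, 0.1556, 0.1529, 0.3010]
t=3: π = [0.1678, 0.2307, 0.1469, 0.1479, 0.3067]
t=4: π = [0.1655, 0.2296, 0.1482, 0.1492, 0.3075]
t=5: π = [0.1659, 0.2297, 0.1478, 0.1489, 0.3078]

π = [0.1659, 0.2297, 0.1478, 0.1489, 0.3078]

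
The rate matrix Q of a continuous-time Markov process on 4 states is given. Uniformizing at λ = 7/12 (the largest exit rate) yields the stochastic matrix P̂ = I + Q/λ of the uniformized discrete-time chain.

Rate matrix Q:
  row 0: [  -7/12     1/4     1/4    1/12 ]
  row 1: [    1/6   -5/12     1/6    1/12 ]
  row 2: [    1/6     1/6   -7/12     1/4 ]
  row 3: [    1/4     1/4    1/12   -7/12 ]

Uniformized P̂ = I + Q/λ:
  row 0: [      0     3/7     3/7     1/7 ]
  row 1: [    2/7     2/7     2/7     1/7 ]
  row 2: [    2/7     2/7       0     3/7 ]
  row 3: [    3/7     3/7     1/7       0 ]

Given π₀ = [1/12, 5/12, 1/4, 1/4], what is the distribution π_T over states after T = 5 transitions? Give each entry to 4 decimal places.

t=0: π = [0.0833, 0.4167, 0.2500, 0.2500]
t=1: π = [0.2976, 0.3333, 0.1905, 0.1786]
t=2: π = [0.2262, 0.3537, 0.2483, 0.1718]
t=3: π = [0.2456, 0.3426, 0.2225, 0.1893]
t=4: π = [0.2426, 0.3478, 0.2302, 0.1794]
t=5: π = [0.2420, 0.3460, 0.2290, 0.1830]

π = [0.2420, 0.3460, 0.2290, 0.1830]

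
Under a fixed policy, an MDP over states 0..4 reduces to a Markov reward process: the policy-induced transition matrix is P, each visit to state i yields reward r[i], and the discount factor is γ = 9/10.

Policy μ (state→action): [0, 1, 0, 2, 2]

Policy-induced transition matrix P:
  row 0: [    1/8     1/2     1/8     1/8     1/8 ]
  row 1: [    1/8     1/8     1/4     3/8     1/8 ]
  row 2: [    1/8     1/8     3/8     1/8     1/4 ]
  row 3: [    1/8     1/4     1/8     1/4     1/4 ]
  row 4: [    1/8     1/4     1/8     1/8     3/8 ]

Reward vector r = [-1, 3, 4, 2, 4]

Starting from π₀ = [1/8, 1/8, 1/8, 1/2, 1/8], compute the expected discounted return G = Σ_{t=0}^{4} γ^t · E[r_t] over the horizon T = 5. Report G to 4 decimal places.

G = 10.6511

t=0: π = [0.1250, 0.1250, 0.1250, 0.5000, 0.1250], E[r] = 2.2500, γ^t·E[r] = 2.250000, running G = 2.250000
t=1: π = [0.1250, 0.2500, 0.1719, 0.2188, 0.2344], E[r] = 2.6875, γ^t·E[r] = 2.418750, running G = 4.668750
t=2: π = [0.1250, 0.2285, 0.1992, 0.2148, 0.2324], E[r] = 2.7168, γ^t·E[r] = 2.200605, running G = 6.869355
t=3: π = [0.1250, 0.2278, 0.2034, 0.2090, 0.2349], E[r] = 2.7292, γ^t·E[r] = 1.989622, running G = 8.858977
t=4: π = [0.1250, 0.2274, 0.2043, 0.2081, 0.2353], E[r] = 2.7315, γ^t·E[r] = 1.792141, running G = 10.651119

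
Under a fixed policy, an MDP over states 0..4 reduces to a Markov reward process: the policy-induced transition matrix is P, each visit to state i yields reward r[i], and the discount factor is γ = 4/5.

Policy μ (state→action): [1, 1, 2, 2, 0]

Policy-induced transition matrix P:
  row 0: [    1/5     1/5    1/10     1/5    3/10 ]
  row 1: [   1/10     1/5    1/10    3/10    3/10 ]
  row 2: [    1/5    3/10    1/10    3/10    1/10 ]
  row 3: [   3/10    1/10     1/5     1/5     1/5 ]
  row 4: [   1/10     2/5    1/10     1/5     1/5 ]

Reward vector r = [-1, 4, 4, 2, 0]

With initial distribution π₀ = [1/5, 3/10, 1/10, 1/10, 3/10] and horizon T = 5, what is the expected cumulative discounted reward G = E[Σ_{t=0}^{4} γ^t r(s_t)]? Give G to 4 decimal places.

t=0: π = [0.2000, 0.3000, 0.1000, 0.1000, 0.3000], E[r] = 1.6000, γ^t·E[r] = 1.600000, running G = 1.600000
t=1: π = [0.1500, 0.2600, 0.1100, 0.2400, 0.2400], E[r] = 1.8100, γ^t·E[r] = 1.448000, running G = 3.048000
t=2: π = [0.1740, 0.2350, 0.1240, 0.2370, 0.2300], E[r] = 1.7360, γ^t·E[r] = 1.111040, running G = 4.159040
t=3: π = [0.1772, 0.2347, 0.1237, 0.2359, 0.2285], E[r] = 1.7282, γ^t·E[r] = 0.884838, running G = 5.043878
t=4: π = [0.1773, 0.2345, 0.1236, 0.2358, 0.2288], E[r] = 1.7267, γ^t·E[r] = 0.707252, running G = 5.751131

G = 5.7511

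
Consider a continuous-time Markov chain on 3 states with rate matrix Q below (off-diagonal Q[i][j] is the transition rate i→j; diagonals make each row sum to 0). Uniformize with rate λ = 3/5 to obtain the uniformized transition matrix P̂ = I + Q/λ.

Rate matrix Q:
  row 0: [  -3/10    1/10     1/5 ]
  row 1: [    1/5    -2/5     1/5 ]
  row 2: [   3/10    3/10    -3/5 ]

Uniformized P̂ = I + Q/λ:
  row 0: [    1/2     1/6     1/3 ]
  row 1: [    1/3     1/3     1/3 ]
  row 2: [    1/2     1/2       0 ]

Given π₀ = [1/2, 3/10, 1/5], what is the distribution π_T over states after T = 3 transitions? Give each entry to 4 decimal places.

π = [0.4495, 0.2986, 0.2519]

t=0: π = [0.5000, 0.3000, 0.2000]
t=1: π = [0.4500, 0.2833, 0.2667]
t=2: π = [0.4528, 0.3028, 0.2444]
t=3: π = [0.4495, 0.2986, 0.2519]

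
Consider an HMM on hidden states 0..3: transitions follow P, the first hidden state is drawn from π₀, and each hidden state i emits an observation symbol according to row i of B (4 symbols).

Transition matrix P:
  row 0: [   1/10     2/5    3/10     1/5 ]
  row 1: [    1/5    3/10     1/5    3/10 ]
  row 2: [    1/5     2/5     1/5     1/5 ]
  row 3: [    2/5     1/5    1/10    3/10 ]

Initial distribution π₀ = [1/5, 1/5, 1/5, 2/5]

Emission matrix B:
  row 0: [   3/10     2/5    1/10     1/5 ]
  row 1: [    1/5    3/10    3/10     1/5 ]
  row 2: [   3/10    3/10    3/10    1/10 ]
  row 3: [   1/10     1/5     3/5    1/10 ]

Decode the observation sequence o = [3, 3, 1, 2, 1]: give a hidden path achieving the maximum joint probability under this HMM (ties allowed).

t=0: δ = [4.000e-02, 4.000e-02, 2.000e-02, 4.000e-02]  (obs o_0=3)
t=1: δ = [3.200e-03, 3.200e-03, 1.200e-03, 1.200e-03]  ψ = [3, 0, 0, 1]  (obs o_1=3)
t=2: δ = [2.560e-04, 3.840e-04, 2.880e-04, 1.920e-04]  ψ = [1, 0, 0, 1]  (obs o_2=1)
t=3: δ = [7.680e-06, 3.456e-05, 2.304e-05, 6.912e-05]  ψ = [1, 1, 0, 1]  (obs o_3=2)
t=4: δ = [1.106e-05, 4.147e-06, 2.074e-06, 4.147e-06]  ψ = [3, 3, 1, 3]  (obs o_4=1)
backtrack: best end state = 0; path = [3, 0, 1, 3, 0]

path = [3, 0, 1, 3, 0]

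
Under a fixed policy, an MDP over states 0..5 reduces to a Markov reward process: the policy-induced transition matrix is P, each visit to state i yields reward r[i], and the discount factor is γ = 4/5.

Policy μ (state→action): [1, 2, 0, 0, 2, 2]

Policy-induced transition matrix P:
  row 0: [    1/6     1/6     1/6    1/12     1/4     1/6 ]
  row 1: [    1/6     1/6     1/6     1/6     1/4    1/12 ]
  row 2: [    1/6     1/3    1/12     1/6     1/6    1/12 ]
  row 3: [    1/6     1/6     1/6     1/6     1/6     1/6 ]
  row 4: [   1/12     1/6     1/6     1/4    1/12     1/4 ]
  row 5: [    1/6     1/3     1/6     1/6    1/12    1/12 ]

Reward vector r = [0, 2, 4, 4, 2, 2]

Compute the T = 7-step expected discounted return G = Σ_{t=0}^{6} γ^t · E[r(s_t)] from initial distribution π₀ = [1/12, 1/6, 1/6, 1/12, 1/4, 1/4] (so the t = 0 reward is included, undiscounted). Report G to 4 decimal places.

t=0: π = [0.0833, 0.1667, 0.1667, 0.0833, 0.2500, 0.2500], E[r] = 2.3333, γ^t·E[r] = 2.333333, running G = 2.333333
t=1: π = [0.1458, 0.2361, 0.1528, 0.1806, 0.1458, 0.1389], E[r] = 2.3750, γ^t·E[r] = 1.900000, running G = 4.233333
t=2: π = [0.1545, 0.2153, 0.1539, 0.1667, 0.1748, 0.1348], E[r] = 2.3322, γ^t·E[r] = 1.492593, running G = 5.725926
t=3: π = [0.1521, 0.2148, 0.1538, 0.1684, 0.1717, 0.1392], E[r] = 2.3402, γ^t·E[r] = 1.198173, running G = 6.924099
t=4: π = [0.1524, 0.2155, 0.1538, 0.1683, 0.1713, 0.1387], E[r] = 2.3396, γ^t·E[r] = 0.958288, running G = 7.882387
t=5: π = [0.1524, 0.2154, 0.1538, 0.1682, 0.1715, 0.1386], E[r] = 2.3394, γ^t·E[r] = 0.766578, running G = 8.648965
t=6: π = [0.1524, 0.2154, 0.1538, 0.1683, 0.1715, 0.1386], E[r] = 2.3395, γ^t·E[r] = 0.613275, running G = 9.262239

G = 9.2622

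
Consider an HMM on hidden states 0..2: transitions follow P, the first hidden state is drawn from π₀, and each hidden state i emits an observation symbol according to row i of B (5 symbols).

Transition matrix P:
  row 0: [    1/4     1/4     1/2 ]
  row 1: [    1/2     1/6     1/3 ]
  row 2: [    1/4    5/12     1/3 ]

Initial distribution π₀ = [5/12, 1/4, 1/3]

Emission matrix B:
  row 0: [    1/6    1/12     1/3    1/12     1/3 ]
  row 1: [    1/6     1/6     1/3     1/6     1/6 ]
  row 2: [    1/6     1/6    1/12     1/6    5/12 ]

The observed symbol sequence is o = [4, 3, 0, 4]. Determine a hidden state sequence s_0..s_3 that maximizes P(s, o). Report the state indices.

path = [2, 1, 0, 2]

t=0: δ = [1.389e-01, 4.167e-02, 1.389e-01]  (obs o_0=4)
t=1: δ = [2.894e-03, 9.645e-03, 1.157e-02]  ψ = [0, 2, 0]  (obs o_1=3)
t=2: δ = [8.038e-04, 8.038e-04, 6.430e-04]  ψ = [1, 2, 2]  (obs o_2=0)
t=3: δ = [1.340e-04, 4.465e-05, 1.674e-04]  ψ = [1, 2, 0]  (obs o_3=4)
backtrack: best end state = 2; path = [2, 1, 0, 2]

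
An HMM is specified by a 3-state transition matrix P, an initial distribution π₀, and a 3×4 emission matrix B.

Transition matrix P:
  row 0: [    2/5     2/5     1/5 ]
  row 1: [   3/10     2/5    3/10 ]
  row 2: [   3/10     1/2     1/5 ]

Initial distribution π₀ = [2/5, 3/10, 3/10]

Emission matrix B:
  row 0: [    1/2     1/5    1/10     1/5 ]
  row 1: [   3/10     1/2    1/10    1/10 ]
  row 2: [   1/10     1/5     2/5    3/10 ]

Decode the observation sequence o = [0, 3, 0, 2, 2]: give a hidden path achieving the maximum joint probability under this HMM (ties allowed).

t=0: δ = [2.000e-01, 9.000e-02, 3.000e-02]  (obs o_0=0)
t=1: δ = [1.600e-02, 8.000e-03, 1.200e-02]  ψ = [0, 0, 0]  (obs o_1=3)
t=2: δ = [3.200e-03, 1.920e-03, 3.200e-04]  ψ = [0, 0, 0]  (obs o_2=0)
t=3: δ = [1.280e-04, 1.280e-04, 2.560e-04]  ψ = [0, 0, 0]  (obs o_3=2)
t=4: δ = [7.680e-06, 1.280e-05, 2.048e-05]  ψ = [2, 2, 2]  (obs o_4=2)
backtrack: best end state = 2; path = [0, 0, 0, 2, 2]

path = [0, 0, 0, 2, 2]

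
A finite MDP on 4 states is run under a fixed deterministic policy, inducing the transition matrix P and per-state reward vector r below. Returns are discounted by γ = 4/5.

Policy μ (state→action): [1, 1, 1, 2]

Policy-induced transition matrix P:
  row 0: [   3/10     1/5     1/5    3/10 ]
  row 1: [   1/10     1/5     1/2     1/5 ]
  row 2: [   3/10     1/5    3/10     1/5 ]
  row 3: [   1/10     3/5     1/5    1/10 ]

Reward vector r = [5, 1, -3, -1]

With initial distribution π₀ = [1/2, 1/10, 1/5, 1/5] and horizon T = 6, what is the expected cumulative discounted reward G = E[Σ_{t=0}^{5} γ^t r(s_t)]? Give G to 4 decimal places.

t=0: π = [0.5000, 0.1000, 0.2000, 0.2000], E[r] = 1.8000, γ^t·E[r] = 1.800000, running G = 1.800000
t=1: π = [0.2400, 0.2800, 0.2500, 0.2300], E[r] = 0.5000, γ^t·E[r] = 0.400000, running G = 2.200000
t=2: π = [0.1980, 0.2920, 0.3090, 0.2010], E[r] = 0.1540, γ^t·E[r] = 0.098560, running G = 2.298560
t=3: π = [0.2014, 0.2804, 0.3185, 0.1997], E[r] = 0.1322, γ^t·E[r] = 0.067686, running G = 2.366246
t=4: π = [0.2040, 0.2799, 0.3160, 0.2002], E[r] = 0.1517, γ^t·E[r] = 0.062136, running G = 2.428383
t=5: π = [0.2040, 0.2801, 0.3156, 0.2004], E[r] = 0.1530, γ^t·E[r] = 0.050120, running G = 2.478503

G = 2.4785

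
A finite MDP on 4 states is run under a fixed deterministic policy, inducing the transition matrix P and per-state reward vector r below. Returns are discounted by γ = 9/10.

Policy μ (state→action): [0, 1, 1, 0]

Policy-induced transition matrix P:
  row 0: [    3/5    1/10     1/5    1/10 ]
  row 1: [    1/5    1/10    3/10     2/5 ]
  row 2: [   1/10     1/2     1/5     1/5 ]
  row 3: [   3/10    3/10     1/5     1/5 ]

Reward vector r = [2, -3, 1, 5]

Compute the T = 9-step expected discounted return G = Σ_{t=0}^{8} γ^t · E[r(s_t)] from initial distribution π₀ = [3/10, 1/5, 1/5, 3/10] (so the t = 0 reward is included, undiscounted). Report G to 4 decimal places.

t=0: π = [0.3000, 0.2000, 0.2000, 0.3000], E[r] = 1.7000, γ^t·E[r] = 1.700000, running G = 1.700000
t=1: π = [0.3300, 0.2400, 0.2200, 0.2100], E[r] = 1.2100, γ^t·E[r] = 1.089000, running G = 2.789000
t=2: π = [0.3310, 0.2300, 0.2240, 0.2150], E[r] = 1.2710, γ^t·E[r] = 1.029510, running G = 3.818510
t=3: π = [0.3315, 0.2326, 0.2230, 0.2129], E[r] = 1.2527, γ^t·E[r] = 0.913218, running G = 4.731728
t=4: π = [0.3316, 0.2318, 0.2233, 0.2134], E[r] = 1.2580, γ^t·E[r] = 0.825341, running G = 5.557069
t=5: π = [0.3316, 0.2320, 0.2232, 0.2132], E[r] = 1.2565, γ^t·E[r] = 0.741964, running G = 6.299034
t=6: π = [0.3317, 0.2319, 0.2232, 0.2132], E[r] = 1.2569, γ^t·E[r] = 0.667990, running G = 6.967024
t=7: π = [0.3317, 0.2319, 0.2232, 0.2132], E[r] = 1.2568, γ^t·E[r] = 0.601138, running G = 7.568162
t=8: π = [0.3317, 0.2319, 0.2232, 0.2132], E[r] = 1.2569, γ^t·E[r] = 0.541039, running G = 8.109201

G = 8.1092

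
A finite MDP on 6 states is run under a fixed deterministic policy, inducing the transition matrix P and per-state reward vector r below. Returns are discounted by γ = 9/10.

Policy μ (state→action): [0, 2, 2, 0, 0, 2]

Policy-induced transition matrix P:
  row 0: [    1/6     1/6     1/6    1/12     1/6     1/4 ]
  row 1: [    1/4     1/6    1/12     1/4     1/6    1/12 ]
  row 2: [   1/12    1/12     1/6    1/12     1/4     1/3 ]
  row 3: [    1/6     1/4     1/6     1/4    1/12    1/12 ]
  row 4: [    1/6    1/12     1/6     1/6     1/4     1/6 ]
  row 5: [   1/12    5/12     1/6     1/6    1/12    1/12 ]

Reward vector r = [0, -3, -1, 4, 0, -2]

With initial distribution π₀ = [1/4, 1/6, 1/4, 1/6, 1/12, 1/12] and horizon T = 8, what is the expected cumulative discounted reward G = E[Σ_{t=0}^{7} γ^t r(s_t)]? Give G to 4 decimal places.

t=0: π = [0.2500, 0.1667, 0.2500, 0.1667, 0.0833, 0.0833], E[r] = -0.2500, γ^t·E[r] = -0.250000, running G = -0.250000
t=1: π = [0.1528, 0.1736, 0.1528, 0.1528, 0.1736, 0.1944], E[r] = -0.4514, γ^t·E[r] = -0.406250, running G = -0.656250
t=2: π = [0.1522, 0.2008, 0.1522, 0.1684, 0.1649, 0.1615], E[r] = -0.4039, γ^t·E[r] = -0.327188, running G = -0.983438
t=3: π = [0.1573, 0.1946, 0.1499, 0.1721, 0.1656, 0.1605], E[r] = -0.3666, γ^t·E[r] = -0.267223, running G = -1.250660
t=4: π = [0.1570, 0.1948, 0.1504, 0.1716, 0.1652, 0.1608], E[r] = -0.3701, γ^t·E[r] = -0.242823, running G = -1.493483
t=5: π = [0.1570, 0.1949, 0.1504, 0.1716, 0.1653, 0.1609], E[r] = -0.3705, γ^t·E[r] = -0.218760, running G = -1.712244
t=6: π = [0.1570, 0.1949, 0.1504, 0.1716, 0.1653, 0.1609], E[r] = -0.3705, γ^t·E[r] = -0.196877, running G = -1.909120
t=7: π = [0.1570, 0.1949, 0.1504, 0.1716, 0.1653, 0.1609], E[r] = -0.3704, γ^t·E[r] = -0.177182, running G = -2.086302

G = -2.0863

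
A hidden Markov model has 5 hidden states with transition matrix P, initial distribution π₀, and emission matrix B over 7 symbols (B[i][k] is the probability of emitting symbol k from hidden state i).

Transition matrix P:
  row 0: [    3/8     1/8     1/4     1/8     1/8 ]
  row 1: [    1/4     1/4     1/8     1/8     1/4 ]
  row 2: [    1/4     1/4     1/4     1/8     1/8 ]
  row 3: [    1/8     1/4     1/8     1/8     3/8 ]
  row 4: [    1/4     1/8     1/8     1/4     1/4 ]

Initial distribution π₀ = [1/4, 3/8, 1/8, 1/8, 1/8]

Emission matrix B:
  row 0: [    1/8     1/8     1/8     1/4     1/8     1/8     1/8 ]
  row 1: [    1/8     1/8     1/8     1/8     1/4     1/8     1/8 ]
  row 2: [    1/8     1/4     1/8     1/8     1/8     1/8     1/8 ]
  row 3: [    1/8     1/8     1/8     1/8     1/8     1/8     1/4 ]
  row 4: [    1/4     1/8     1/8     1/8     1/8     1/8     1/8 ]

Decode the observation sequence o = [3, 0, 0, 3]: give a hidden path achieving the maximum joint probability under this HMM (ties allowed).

path = [0, 0, 0, 0]

t=0: δ = [6.250e-02, 4.688e-02, 1.562e-02, 1.562e-02, 1.562e-02]  (obs o_0=3)
t=1: δ = [2.930e-03, 1.465e-03, 1.953e-03, 9.766e-04, 2.930e-03]  ψ = [0, 1, 0, 0, 1]  (obs o_1=0)
t=2: δ = [1.373e-04, 6.104e-05, 9.155e-05, 9.155e-05, 1.831e-04]  ψ = [0, 2, 0, 4, 4]  (obs o_2=0)
t=3: δ = [1.287e-05, 2.861e-06, 4.292e-06, 5.722e-06, 5.722e-06]  ψ = [0, 2, 0, 4, 4]  (obs o_3=3)
backtrack: best end state = 0; path = [0, 0, 0, 0]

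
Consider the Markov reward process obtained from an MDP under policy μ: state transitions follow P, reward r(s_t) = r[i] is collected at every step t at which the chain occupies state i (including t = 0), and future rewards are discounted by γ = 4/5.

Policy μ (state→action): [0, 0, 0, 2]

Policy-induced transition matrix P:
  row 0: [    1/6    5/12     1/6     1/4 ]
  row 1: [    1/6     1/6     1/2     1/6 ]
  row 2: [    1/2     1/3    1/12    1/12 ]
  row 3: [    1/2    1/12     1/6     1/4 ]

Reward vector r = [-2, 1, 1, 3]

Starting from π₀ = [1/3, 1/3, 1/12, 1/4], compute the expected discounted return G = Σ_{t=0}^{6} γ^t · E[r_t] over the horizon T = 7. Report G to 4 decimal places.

G = 1.9085

t=0: π = [0.3333, 0.3333, 0.0833, 0.2500], E[r] = 0.5000, γ^t·E[r] = 0.500000, running G = 0.500000
t=1: π = [0.2778, 0.2431, 0.2708, 0.2083], E[r] = 0.5833, γ^t·E[r] = 0.466667, running G = 0.966667
t=2: π = [0.3264, 0.2639, 0.2251, 0.1846], E[r] = 0.3900, γ^t·E[r] = 0.249630, running G = 1.216296
t=3: π = [0.3032, 0.2704, 0.2359, 0.1905], E[r] = 0.4713, γ^t·E[r] = 0.241284, running G = 1.457580
t=4: π = [0.3088, 0.2659, 0.2371, 0.1882], E[r] = 0.4500, γ^t·E[r] = 0.184300, running G = 1.641880
t=5: π = [0.3084, 0.2677, 0.2355, 0.1883], E[r] = 0.4513, γ^t·E[r] = 0.147893, running G = 1.789773
t=6: π = [0.3080, 0.2673, 0.2363, 0.1884], E[r] = 0.4530, γ^t·E[r] = 0.118753, running G = 1.908526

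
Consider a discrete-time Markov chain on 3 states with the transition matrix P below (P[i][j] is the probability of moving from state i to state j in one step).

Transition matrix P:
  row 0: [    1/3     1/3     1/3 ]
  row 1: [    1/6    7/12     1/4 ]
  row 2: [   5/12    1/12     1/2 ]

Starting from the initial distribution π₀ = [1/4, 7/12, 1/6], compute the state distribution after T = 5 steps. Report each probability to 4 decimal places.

t=0: π = [0.2500, 0.5833, 0.1667]
t=1: π = [0.2500, 0.4375, 0.3125]
t=2: π = [0.2865, 0.3646, 0.3490]
t=3: π = [0.3016, 0.3372, 0.3611]
t=4: π = [0.3072, 0.3274, 0.3654]
t=5: π = [0.3092, 0.3238, 0.3670]

π = [0.3092, 0.3238, 0.3670]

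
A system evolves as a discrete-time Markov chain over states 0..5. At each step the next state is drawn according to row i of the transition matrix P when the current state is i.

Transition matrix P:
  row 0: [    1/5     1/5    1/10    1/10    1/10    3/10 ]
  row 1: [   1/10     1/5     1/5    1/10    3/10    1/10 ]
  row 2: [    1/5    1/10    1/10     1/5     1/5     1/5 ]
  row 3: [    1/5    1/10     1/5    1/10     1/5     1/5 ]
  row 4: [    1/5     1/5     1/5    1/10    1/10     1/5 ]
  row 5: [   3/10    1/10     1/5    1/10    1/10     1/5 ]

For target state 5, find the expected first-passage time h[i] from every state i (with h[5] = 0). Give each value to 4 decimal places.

First-step conditioning: h[5] = 0; for i ≠ 5, h[i] = 1 + Σ_k P[i][k]·h[k].
  h[0] = 1 + 1/5·h[0] + 1/5·h[1] + 1/10·h[2] + 1/10·h[3] + 1/10·h[4]
  h[1] = 1 + 1/10·h[0] + 1/5·h[1] + 1/5·h[2] + 1/10·h[3] + 3/10·h[4]
  h[2] = 1 + 1/5·h[0] + 1/10·h[1] + 1/10·h[2] + 1/5·h[3] + 1/5·h[4]
  h[3] = 1 + 1/5·h[0] + 1/10·h[1] + 1/5·h[2] + 1/10·h[3] + 1/5·h[4]
  h[4] = 1 + 1/5·h[0] + 1/5·h[1] + 1/5·h[2] + 1/10·h[3] + 1/10·h[4]
Solving the 5×5 linear system over states ≠ 5 gives exactly h = [820/183, 1010/183, 300/61, 300/61, 910/183, 0] (h[5] = 0 is the target).

h = [4.4809, 5.5191, 4.9180, 4.9180, 4.9727, 0.0000]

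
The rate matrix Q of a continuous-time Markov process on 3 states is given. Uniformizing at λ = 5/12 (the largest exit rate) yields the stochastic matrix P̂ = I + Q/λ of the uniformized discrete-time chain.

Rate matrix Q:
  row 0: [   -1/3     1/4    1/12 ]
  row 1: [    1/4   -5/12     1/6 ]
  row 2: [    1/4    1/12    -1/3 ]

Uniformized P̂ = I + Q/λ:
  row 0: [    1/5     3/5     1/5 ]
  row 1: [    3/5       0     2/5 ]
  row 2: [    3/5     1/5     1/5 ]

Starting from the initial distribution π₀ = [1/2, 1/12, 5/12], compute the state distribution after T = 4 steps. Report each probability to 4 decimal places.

t=0: π = [0.5000, 0.0833, 0.4167]
t=1: π = [0.4000, 0.3833, 0.2167]
t=2: π = [0.4400, 0.2833, 0.2767]
t=3: π = [0.4240, 0.3193, 0.2567]
t=4: π = [0.4304, 0.3057, 0.2639]

π = [0.4304, 0.3057, 0.2639]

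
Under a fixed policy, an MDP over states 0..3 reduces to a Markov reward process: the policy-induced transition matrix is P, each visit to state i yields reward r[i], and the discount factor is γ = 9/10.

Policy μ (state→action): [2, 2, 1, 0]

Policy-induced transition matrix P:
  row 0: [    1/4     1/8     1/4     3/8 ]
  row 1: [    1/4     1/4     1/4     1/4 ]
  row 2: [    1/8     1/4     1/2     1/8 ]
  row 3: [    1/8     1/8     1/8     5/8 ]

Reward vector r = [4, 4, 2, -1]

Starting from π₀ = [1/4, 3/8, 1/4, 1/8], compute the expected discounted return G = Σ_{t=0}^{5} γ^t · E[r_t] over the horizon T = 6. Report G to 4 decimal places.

G = 9.1007

t=0: π = [0.2500, 0.3750, 0.2500, 0.1250], E[r] = 2.8750, γ^t·E[r] = 2.875000, running G = 2.875000
t=1: π = [0.2031, 0.2031, 0.2969, 0.2969], E[r] = 1.9219, γ^t·E[r] = 1.729688, running G = 4.604688
t=2: π = [0.1758, 0.1875, 0.2871, 0.3496], E[r] = 1.6777, γ^t·E[r] = 1.358965, running G = 5.963652
t=3: π = [0.1704, 0.1843, 0.2781, 0.3672], E[r] = 1.6079, γ^t·E[r] = 1.172167, running G = 7.135819
t=4: π = [0.1693, 0.1828, 0.2736, 0.3742], E[r] = 1.5816, γ^t·E[r] = 1.037670, running G = 8.173489
t=5: π = [0.1690, 0.1821, 0.2716, 0.3773], E[r] = 1.5702, γ^t·E[r] = 0.927204, running G = 9.100693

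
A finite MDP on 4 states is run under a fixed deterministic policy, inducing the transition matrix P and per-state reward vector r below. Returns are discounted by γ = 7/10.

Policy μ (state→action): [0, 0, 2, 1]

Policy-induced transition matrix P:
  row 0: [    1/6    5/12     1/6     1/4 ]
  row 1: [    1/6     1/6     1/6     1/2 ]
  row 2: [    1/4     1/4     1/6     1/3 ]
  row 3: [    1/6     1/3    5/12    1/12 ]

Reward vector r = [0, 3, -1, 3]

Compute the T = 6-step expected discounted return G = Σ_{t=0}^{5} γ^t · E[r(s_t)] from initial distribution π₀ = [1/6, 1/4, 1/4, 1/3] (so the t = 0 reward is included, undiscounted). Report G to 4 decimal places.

G = 4.3499

t=0: π = [0.1667, 0.2500, 0.2500, 0.3333], E[r] = 1.5000, γ^t·E[r] = 1.500000, running G = 1.500000
t=1: π = [0.1875, 0.2847, 0.2500, 0.2778], E[r] = 1.4375, γ^t·E[r] = 1.006250, running G = 2.506250
t=2: π = [0.1875, 0.2807, 0.2361, 0.2957], E[r] = 1.4931, γ^t·E[r] = 0.731597, running G = 3.237847
t=3: π = [0.1863, 0.2825, 0.2406, 0.2906], E[r] = 1.4786, γ^t·E[r] = 0.507156, running G = 3.745003
t=4: π = [0.1867, 0.2817, 0.2393, 0.2922], E[r] = 1.4826, γ^t·E[r] = 0.355979, running G = 4.100982
t=5: π = [0.1866, 0.2820, 0.2397, 0.2917], E[r] = 1.4813, γ^t·E[r] = 0.248955, running G = 4.349937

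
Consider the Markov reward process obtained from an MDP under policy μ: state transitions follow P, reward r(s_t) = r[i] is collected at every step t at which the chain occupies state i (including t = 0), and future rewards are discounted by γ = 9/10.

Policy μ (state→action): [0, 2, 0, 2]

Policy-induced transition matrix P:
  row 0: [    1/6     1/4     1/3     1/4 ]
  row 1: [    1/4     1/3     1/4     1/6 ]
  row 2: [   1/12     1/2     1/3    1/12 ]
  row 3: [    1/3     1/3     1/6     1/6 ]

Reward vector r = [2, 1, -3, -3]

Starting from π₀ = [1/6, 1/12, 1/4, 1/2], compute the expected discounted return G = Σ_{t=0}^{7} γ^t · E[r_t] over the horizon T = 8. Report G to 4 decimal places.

t=0: π = [0.1667, 0.0833, 0.2500, 0.5000], E[r] = -1.8333, γ^t·E[r] = -1.833333, running G = -1.833333
t=1: π = [0.2361, 0.3611, 0.2431, 0.1597], E[r] = -0.3750, γ^t·E[r] = -0.337500, running G = -2.170833
t=2: π = [0.2031, 0.3542, 0.2766, 0.1661], E[r] = -0.5677, γ^t·E[r] = -0.459844, running G = -2.630677
t=3: π = [0.2008, 0.3625, 0.2761, 0.1605], E[r] = -0.5459, γ^t·E[r] = -0.397969, running G = -3.028646
t=4: π = [0.2006, 0.3626, 0.2764, 0.1604], E[r] = -0.5464, γ^t·E[r] = -0.358496, running G = -3.387142
t=5: π = [0.2006, 0.3627, 0.2764, 0.1604], E[r] = -0.5464, γ^t·E[r] = -0.322623, running G = -3.709765
t=6: π = [0.2006, 0.3627, 0.2764, 0.1604], E[r] = -0.5464, γ^t·E[r] = -0.290356, running G = -4.000121
t=7: π = [0.2006, 0.3627, 0.2764, 0.1603], E[r] = -0.5464, γ^t·E[r] = -0.261320, running G = -4.261441

G = -4.2614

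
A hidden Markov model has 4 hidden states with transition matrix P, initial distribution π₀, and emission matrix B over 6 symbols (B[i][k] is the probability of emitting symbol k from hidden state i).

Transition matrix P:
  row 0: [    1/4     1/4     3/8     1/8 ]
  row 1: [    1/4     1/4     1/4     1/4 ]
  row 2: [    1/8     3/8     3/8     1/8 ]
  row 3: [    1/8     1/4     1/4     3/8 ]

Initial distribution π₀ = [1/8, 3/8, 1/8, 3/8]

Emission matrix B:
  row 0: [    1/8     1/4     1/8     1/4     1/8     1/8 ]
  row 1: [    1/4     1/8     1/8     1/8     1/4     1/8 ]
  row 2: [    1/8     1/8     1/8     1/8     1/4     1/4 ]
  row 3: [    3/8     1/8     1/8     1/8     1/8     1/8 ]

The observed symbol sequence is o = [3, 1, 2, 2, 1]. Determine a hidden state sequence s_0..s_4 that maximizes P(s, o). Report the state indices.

t=0: δ = [3.125e-02, 4.688e-02, 1.562e-02, 4.688e-02]  (obs o_0=3)
t=1: δ = [2.930e-03, 1.465e-03, 1.465e-03, 2.197e-03]  ψ = [1, 1, 0, 3]  (obs o_1=1)
t=2: δ = [9.155e-05, 9.155e-05, 1.373e-04, 1.030e-04]  ψ = [0, 0, 0, 3]  (obs o_2=2)
t=3: δ = [2.861e-06, 6.437e-06, 6.437e-06, 4.828e-06]  ψ = [0, 2, 2, 3]  (obs o_3=2)
t=4: δ = [4.023e-07, 3.017e-07, 3.017e-07, 2.263e-07]  ψ = [1, 2, 2, 3]  (obs o_4=1)
backtrack: best end state = 0; path = [1, 0, 2, 1, 0]

path = [1, 0, 2, 1, 0]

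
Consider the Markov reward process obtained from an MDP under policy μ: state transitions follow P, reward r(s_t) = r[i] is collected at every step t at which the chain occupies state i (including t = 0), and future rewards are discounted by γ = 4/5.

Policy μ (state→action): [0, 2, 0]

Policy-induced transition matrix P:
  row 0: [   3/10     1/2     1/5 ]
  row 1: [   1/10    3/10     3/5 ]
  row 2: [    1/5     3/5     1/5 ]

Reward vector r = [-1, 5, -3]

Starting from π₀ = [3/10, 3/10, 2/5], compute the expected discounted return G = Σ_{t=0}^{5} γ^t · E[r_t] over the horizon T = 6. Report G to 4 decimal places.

t=0: π = [0.3000, 0.3000, 0.4000], E[r] = 0.0000, γ^t·E[r] = 0.000000, running G = 0.000000
t=1: π = [0.2000, 0.4800, 0.3200], E[r] = 1.2400, γ^t·E[r] = 0.992000, running G = 0.992000
t=2: π = [0.1720, 0.4360, 0.3920], E[r] = 0.8320, γ^t·E[r] = 0.532480, running G = 1.524480
t=3: π = [0.1736, 0.4520, 0.3744], E[r] = 0.9632, γ^t·E[r] = 0.493158, running G = 2.017638
t=4: π = [0.1722, 0.4470, 0.3808], E[r] = 0.9206, γ^t·E[r] = 0.377094, running G = 2.394733
t=5: π = [0.1725, 0.4487, 0.3788], E[r] = 0.9344, γ^t·E[r] = 0.306184, running G = 2.700917

G = 2.7009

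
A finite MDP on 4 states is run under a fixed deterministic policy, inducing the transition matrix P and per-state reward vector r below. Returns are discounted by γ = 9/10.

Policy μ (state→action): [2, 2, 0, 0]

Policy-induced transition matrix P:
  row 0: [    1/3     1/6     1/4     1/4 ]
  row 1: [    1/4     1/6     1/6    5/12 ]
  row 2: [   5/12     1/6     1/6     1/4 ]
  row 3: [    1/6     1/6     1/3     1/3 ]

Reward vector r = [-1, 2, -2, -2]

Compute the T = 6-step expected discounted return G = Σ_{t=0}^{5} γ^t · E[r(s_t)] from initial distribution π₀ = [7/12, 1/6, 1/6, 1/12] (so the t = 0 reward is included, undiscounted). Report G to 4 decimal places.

G = -4.5696

t=0: π = [0.5833, 0.1667, 0.1667, 0.0833], E[r] = -0.7500, γ^t·E[r] = -0.750000, running G = -0.750000
t=1: π = [0.3194, 0.1667, 0.2292, 0.2847], E[r] = -1.0139, γ^t·E[r] = -0.912500, running G = -1.662500
t=2: π = [0.2911, 0.1667, 0.2407, 0.3015], E[r] = -1.0422, γ^t·E[r] = -0.844219, running G = -2.506719
t=3: π = [0.2893, 0.1667, 0.2412, 0.3029], E[r] = -1.0441, γ^t·E[r] = -0.761133, running G = -3.267852
t=4: π = [0.2891, 0.1667, 0.2413, 0.3030], E[r] = -1.0443, γ^t·E[r] = -0.685149, running G = -3.953000
t=5: π = [0.2890, 0.1667, 0.2413, 0.3030], E[r] = -1.0443, γ^t·E[r] = -0.616641, running G = -4.569642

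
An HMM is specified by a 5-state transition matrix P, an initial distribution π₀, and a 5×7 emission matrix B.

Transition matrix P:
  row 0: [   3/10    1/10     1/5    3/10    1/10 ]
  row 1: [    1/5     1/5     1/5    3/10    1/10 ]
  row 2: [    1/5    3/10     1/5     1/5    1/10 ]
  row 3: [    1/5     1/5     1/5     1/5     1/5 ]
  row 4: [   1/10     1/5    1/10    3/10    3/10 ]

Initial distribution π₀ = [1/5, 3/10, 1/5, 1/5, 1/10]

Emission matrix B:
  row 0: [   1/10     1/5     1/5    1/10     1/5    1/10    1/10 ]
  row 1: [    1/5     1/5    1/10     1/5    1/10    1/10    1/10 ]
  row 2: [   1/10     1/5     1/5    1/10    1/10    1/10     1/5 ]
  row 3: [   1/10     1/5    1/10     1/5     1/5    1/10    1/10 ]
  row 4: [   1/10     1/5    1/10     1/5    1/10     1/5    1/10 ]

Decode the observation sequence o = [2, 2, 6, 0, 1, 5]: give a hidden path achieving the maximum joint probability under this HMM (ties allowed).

path = [0, 0, 2, 1, 3, 4]

t=0: δ = [4.000e-02, 3.000e-02, 4.000e-02, 2.000e-02, 1.000e-02]  (obs o_0=2)
t=1: δ = [2.400e-03, 1.200e-03, 1.600e-03, 1.200e-03, 4.000e-04]  ψ = [0, 2, 0, 0, 0]  (obs o_1=2)
t=2: δ = [7.200e-05, 4.800e-05, 9.600e-05, 7.200e-05, 2.400e-05]  ψ = [0, 2, 0, 0, 0]  (obs o_2=6)
t=3: δ = [2.160e-06, 5.760e-06, 1.920e-06, 2.160e-06, 1.440e-06]  ψ = [0, 2, 2, 0, 3]  (obs o_3=0)
t=4: δ = [2.304e-07, 2.304e-07, 2.304e-07, 3.456e-07, 1.152e-07]  ψ = [1, 1, 1, 1, 1]  (obs o_4=1)
t=5: δ = [6.912e-09, 6.912e-09, 6.912e-09, 6.912e-09, 1.382e-08]  ψ = [0, 2, 3, 0, 3]  (obs o_5=5)
backtrack: best end state = 4; path = [0, 0, 2, 1, 3, 4]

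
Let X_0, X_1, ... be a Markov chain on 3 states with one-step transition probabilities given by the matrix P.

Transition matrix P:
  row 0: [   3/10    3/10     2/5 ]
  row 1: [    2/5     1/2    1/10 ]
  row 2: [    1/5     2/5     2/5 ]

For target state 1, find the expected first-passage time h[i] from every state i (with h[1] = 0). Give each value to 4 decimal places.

First-step conditioning: h[1] = 0; for i ≠ 1, h[i] = 1 + Σ_k P[i][k]·h[k].
  h[0] = 1 + 3/10·h[0] + 2/5·h[2]
  h[2] = 1 + 1/5·h[0] + 2/5·h[2]
Solving the 2×2 linear system over states ≠ 1 gives exactly h = [50/17, 0, 45/17] (h[1] = 0 is the target).

h = [2.9412, 0.0000, 2.6471]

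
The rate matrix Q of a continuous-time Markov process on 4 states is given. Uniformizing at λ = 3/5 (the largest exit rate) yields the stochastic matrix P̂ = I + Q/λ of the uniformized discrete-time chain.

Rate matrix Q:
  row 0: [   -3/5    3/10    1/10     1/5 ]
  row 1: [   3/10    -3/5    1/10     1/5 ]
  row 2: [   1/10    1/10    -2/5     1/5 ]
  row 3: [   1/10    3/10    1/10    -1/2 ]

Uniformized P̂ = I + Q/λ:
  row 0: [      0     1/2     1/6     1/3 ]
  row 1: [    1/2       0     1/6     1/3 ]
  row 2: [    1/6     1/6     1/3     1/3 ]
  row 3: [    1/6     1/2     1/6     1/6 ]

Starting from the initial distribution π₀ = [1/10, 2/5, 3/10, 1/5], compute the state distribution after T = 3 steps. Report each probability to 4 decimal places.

t=0: π = [0.1000, 0.4000, 0.3000, 0.2000]
t=1: π = [0.2833, 0.2000, 0.2167, 0.3000]
t=2: π = [0.1861, 0.3278, 0.2028, 0.2833]
t=3: π = [0.2449, 0.2685, 0.2005, 0.2861]

π = [0.2449, 0.2685, 0.2005, 0.2861]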